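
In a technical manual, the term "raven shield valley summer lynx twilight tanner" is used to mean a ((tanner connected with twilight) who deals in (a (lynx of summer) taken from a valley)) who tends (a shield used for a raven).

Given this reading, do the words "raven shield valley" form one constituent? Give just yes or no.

no

The top-level split is [raven shield] [valley summer lynx twilight tanner]; the full structure is [[raven shield] [[valley [summer lynx]] [twilight tanner]]].
"raven shield valley" straddles a constituent boundary, so it is not a single unit.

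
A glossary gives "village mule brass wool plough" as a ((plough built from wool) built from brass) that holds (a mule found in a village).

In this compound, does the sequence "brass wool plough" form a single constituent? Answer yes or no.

yes

The paraphrase groups the words so that "brass wool plough" is one unit: it corresponds to a single parenthesized sub-phrase.
The full structure is [[village mule] [brass [wool plough]]], in which [brass wool plough] is a constituent.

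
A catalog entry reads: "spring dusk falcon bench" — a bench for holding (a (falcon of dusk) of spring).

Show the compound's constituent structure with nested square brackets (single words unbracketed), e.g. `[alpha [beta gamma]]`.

Whole compound: head "bench", modifier "spring dusk falcon".
Inside "spring dusk falcon": head "falcon" (specifically "dusk falcon"), modifier "spring".
Inside "dusk falcon": head "falcon", modifier "dusk".
Putting it together: [[spring [dusk falcon]] bench].

[[spring [dusk falcon]] bench]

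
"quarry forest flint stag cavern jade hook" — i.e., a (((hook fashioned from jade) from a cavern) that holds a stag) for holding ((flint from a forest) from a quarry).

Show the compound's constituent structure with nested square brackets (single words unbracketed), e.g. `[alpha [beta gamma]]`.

Whole compound: head "hook" (specifically "stag cavern jade hook"), modifier "quarry forest flint".
"quarry forest flint" → head "flint" (specifically "forest flint"), modifier "quarry".
"forest flint" → head "flint", modifier "forest".
"stag cavern jade hook" → head "hook" (specifically "cavern jade hook"), modifier "stag".
"cavern jade hook" → head "hook" (specifically "jade hook"), modifier "cavern".
"jade hook" → head "hook", modifier "jade".
Assembled: [[quarry [forest flint]] [stag [cavern [jade hook]]]].

[[quarry [forest flint]] [stag [cavern [jade hook]]]]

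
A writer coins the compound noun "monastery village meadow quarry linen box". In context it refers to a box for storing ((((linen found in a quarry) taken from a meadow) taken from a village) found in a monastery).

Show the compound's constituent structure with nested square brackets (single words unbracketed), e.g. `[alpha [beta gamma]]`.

Overall it is a kind of box; the modifier is "monastery village meadow quarry linen".
Within "monastery village meadow quarry linen", the head is "linen" (specifically "village meadow quarry linen") and the modifier is "monastery".
Within "village meadow quarry linen", the head is "linen" (specifically "meadow quarry linen") and the modifier is "village".
Within "meadow quarry linen", the head is "linen" (specifically "quarry linen") and the modifier is "meadow".
Within "quarry linen", the head is "linen" and the modifier is "quarry".
Putting it together: [[monastery [village [meadow [quarry linen]]]] box].

[[monastery [village [meadow [quarry linen]]]] box]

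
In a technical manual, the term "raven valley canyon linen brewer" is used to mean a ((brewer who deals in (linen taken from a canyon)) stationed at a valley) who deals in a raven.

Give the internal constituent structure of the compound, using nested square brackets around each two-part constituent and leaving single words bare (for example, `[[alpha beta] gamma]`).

At the top level: head "brewer" (specifically "valley canyon linen brewer"); modifier "raven".
Within "valley canyon linen brewer", the head is "brewer" (specifically "canyon linen brewer") and the modifier is "valley".
Within "canyon linen brewer", the head is "brewer" and the modifier is "canyon linen".
Within "canyon linen", the head is "linen" and the modifier is "canyon".
So the structure is [raven [valley [[canyon linen] brewer]]].

[raven [valley [[canyon linen] brewer]]]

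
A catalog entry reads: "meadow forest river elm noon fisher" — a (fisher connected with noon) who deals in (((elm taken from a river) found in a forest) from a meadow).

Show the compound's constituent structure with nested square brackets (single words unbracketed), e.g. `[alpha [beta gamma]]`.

Whole compound: head "fisher" (specifically "noon fisher"), modifier "meadow forest river elm".
"meadow forest river elm" → head "elm" (specifically "forest river elm"), modifier "meadow".
"forest river elm" → head "elm" (specifically "river elm"), modifier "forest".
"river elm" → head "elm", modifier "river".
"noon fisher" → head "fisher", modifier "noon".
Assembled: [[meadow [forest [river elm]]] [noon fisher]].

[[meadow [forest [river elm]]] [noon fisher]]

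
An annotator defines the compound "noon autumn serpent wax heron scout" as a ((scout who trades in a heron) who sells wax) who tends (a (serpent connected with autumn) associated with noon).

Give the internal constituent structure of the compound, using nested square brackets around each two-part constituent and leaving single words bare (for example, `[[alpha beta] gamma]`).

Overall it is a kind of scout (specifically "wax heron scout"); the modifier is "noon autumn serpent".
Inside "noon autumn serpent": head "serpent" (specifically "autumn serpent"), modifier "noon".
Inside "autumn serpent": head "serpent", modifier "autumn".
Inside "wax heron scout": head "scout" (specifically "heron scout"), modifier "wax".
Inside "heron scout": head "scout", modifier "heron".
So the structure is [[noon [autumn serpent]] [wax [heron scout]]].

[[noon [autumn serpent]] [wax [heron scout]]]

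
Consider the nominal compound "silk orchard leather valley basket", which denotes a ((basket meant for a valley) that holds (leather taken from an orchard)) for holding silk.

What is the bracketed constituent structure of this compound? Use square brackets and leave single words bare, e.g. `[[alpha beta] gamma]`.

[silk [[orchard leather] [valley basket]]]

The outermost head in the paraphrase is "basket" (specifically "orchard leather valley basket"), modified by "silk".
Within "orchard leather valley basket", the head is "basket" (specifically "valley basket") and the modifier is "orchard leather".
Within "orchard leather", the head is "leather" and the modifier is "orchard".
Within "valley basket", the head is "basket" and the modifier is "valley".
So the structure is [silk [[orchard leather] [valley basket]]].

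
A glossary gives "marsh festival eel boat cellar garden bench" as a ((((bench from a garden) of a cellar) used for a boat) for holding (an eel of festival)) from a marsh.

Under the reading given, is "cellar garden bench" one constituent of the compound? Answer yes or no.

The paraphrase groups the words so that "cellar garden bench" is one unit: it corresponds to a single parenthesized sub-phrase.
The full structure is [marsh [[festival eel] [boat [cellar [garden bench]]]]], in which [cellar garden bench] is a constituent.

yes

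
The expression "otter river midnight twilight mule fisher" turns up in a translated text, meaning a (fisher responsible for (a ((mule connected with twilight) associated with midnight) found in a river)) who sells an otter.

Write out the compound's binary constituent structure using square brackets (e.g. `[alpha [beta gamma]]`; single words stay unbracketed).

[otter [[river [midnight [twilight mule]]] fisher]]

At the top level: head "fisher" (specifically "river midnight twilight mule fisher"); modifier "otter".
Inside "river midnight twilight mule fisher": head "fisher", modifier "river midnight twilight mule".
Inside "river midnight twilight mule": head "mule" (specifically "midnight twilight mule"), modifier "river".
Inside "midnight twilight mule": head "mule" (specifically "twilight mule"), modifier "midnight".
Inside "twilight mule": head "mule", modifier "twilight".
So the structure is [otter [[river [midnight [twilight mule]]] fisher]].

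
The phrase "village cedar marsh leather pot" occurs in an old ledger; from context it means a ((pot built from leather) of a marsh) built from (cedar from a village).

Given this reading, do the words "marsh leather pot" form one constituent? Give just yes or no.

yes

The paraphrase groups the words so that "marsh leather pot" is one unit: it corresponds to a single parenthesized sub-phrase.
The full structure is [[village cedar] [marsh [leather pot]]], in which [marsh leather pot] is a constituent.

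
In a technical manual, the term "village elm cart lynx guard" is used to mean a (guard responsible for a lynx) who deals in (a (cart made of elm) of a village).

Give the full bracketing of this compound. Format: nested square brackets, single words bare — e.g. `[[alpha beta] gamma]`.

[[village [elm cart]] [lynx guard]]

Whole compound: head "guard" (specifically "lynx guard"), modifier "village elm cart".
"village elm cart" → head "cart" (specifically "elm cart"), modifier "village".
"elm cart" → head "cart", modifier "elm".
"lynx guard" → head "guard", modifier "lynx".
So the structure is [[village [elm cart]] [lynx guard]].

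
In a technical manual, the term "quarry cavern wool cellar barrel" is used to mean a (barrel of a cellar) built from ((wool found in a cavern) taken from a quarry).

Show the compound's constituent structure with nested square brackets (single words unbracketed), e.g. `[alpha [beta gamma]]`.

[[quarry [cavern wool]] [cellar barrel]]

Whole compound: head "barrel" (specifically "cellar barrel"), modifier "quarry cavern wool".
"quarry cavern wool" → head "wool" (specifically "cavern wool"), modifier "quarry".
"cavern wool" → head "wool", modifier "cavern".
"cellar barrel" → head "barrel", modifier "cellar".
Putting it together: [[quarry [cavern wool]] [cellar barrel]].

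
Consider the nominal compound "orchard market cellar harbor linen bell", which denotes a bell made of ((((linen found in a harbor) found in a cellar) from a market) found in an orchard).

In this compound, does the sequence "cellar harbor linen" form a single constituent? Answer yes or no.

The paraphrase groups the words so that "cellar harbor linen" is one unit: it corresponds to a single parenthesized sub-phrase.
The full structure is [[orchard [market [cellar [harbor linen]]]] bell], in which [cellar harbor linen] is a constituent.

yes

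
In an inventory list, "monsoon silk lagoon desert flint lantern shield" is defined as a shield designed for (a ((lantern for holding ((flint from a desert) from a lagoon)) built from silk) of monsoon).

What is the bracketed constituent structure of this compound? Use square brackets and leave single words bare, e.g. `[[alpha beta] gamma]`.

Overall it is a kind of shield; the modifier is "monsoon silk lagoon desert flint lantern".
Within "monsoon silk lagoon desert flint lantern", the head is "lantern" (specifically "silk lagoon desert flint lantern") and the modifier is "monsoon".
Within "silk lagoon desert flint lantern", the head is "lantern" (specifically "lagoon desert flint lantern") and the modifier is "silk".
Within "lagoon desert flint lantern", the head is "lantern" and the modifier is "lagoon desert flint".
Within "lagoon desert flint", the head is "flint" (specifically "desert flint") and the modifier is "lagoon".
Within "desert flint", the head is "flint" and the modifier is "desert".
Assembled: [[monsoon [silk [[lagoon [desert flint]] lantern]]] shield].

[[monsoon [silk [[lagoon [desert flint]] lantern]]] shield]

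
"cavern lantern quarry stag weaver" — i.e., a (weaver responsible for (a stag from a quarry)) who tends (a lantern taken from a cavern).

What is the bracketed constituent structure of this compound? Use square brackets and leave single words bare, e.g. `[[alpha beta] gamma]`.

Whole compound: head "weaver" (specifically "quarry stag weaver"), modifier "cavern lantern".
Within "cavern lantern", the head is "lantern" and the modifier is "cavern".
Within "quarry stag weaver", the head is "weaver" and the modifier is "quarry stag".
Within "quarry stag", the head is "stag" and the modifier is "quarry".
Assembled: [[cavern lantern] [[quarry stag] weaver]].

[[cavern lantern] [[quarry stag] weaver]]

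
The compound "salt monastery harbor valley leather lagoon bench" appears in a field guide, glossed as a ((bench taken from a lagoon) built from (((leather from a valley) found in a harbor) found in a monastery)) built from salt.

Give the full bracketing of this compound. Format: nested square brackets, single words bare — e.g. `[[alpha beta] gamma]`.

[salt [[monastery [harbor [valley leather]]] [lagoon bench]]]

Overall it is a kind of bench (specifically "monastery harbor valley leather lagoon bench"); the modifier is "salt".
Within "monastery harbor valley leather lagoon bench", the head is "bench" (specifically "lagoon bench") and the modifier is "monastery harbor valley leather".
Within "monastery harbor valley leather", the head is "leather" (specifically "harbor valley leather") and the modifier is "monastery".
Within "harbor valley leather", the head is "leather" (specifically "valley leather") and the modifier is "harbor".
Within "valley leather", the head is "leather" and the modifier is "valley".
Within "lagoon bench", the head is "bench" and the modifier is "lagoon".
So the structure is [salt [[monastery [harbor [valley leather]]] [lagoon bench]]].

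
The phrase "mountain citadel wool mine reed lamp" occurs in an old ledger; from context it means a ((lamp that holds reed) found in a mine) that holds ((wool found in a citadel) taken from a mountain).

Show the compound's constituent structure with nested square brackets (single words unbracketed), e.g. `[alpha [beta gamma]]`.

Overall it is a kind of lamp (specifically "mine reed lamp"); the modifier is "mountain citadel wool".
Inside "mountain citadel wool": head "wool" (specifically "citadel wool"), modifier "mountain".
Inside "citadel wool": head "wool", modifier "citadel".
Inside "mine reed lamp": head "lamp" (specifically "reed lamp"), modifier "mine".
Inside "reed lamp": head "lamp", modifier "reed".
Assembled: [[mountain [citadel wool]] [mine [reed lamp]]].

[[mountain [citadel wool]] [mine [reed lamp]]]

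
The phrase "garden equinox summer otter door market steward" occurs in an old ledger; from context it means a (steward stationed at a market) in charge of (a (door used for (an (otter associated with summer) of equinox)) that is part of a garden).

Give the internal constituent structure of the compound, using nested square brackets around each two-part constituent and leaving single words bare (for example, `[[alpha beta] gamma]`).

The outermost head in the paraphrase is "steward" (specifically "market steward"), modified by "garden equinox summer otter door".
Within "garden equinox summer otter door", the head is "door" (specifically "equinox summer otter door") and the modifier is "garden".
Within "equinox summer otter door", the head is "door" and the modifier is "equinox summer otter".
Within "equinox summer otter", the head is "otter" (specifically "summer otter") and the modifier is "equinox".
Within "summer otter", the head is "otter" and the modifier is "summer".
Within "market steward", the head is "steward" and the modifier is "market".
Assembled: [[garden [[equinox [summer otter]] door]] [market steward]].

[[garden [[equinox [summer otter]] door]] [market steward]]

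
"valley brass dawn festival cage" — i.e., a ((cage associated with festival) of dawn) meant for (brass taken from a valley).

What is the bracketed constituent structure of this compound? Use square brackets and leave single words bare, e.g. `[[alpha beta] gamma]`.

Whole compound: head "cage" (specifically "dawn festival cage"), modifier "valley brass".
Inside "valley brass": head "brass", modifier "valley".
Inside "dawn festival cage": head "cage" (specifically "festival cage"), modifier "dawn".
Inside "festival cage": head "cage", modifier "festival".
Putting it together: [[valley brass] [dawn [festival cage]]].

[[valley brass] [dawn [festival cage]]]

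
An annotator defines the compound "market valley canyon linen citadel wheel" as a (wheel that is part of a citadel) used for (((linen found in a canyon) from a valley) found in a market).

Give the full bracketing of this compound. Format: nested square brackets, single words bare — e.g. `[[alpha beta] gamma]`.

Whole compound: head "wheel" (specifically "citadel wheel"), modifier "market valley canyon linen".
Within "market valley canyon linen", the head is "linen" (specifically "valley canyon linen") and the modifier is "market".
Within "valley canyon linen", the head is "linen" (specifically "canyon linen") and the modifier is "valley".
Within "canyon linen", the head is "linen" and the modifier is "canyon".
Within "citadel wheel", the head is "wheel" and the modifier is "citadel".
So the structure is [[market [valley [canyon linen]]] [citadel wheel]].

[[market [valley [canyon linen]]] [citadel wheel]]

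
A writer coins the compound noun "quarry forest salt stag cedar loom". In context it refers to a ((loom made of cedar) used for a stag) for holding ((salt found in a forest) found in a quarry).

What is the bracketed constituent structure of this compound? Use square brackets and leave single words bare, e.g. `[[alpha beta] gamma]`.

[[quarry [forest salt]] [stag [cedar loom]]]

At the top level: head "loom" (specifically "stag cedar loom"); modifier "quarry forest salt".
Within "quarry forest salt", the head is "salt" (specifically "forest salt") and the modifier is "quarry".
Within "forest salt", the head is "salt" and the modifier is "forest".
Within "stag cedar loom", the head is "loom" (specifically "cedar loom") and the modifier is "stag".
Within "cedar loom", the head is "loom" and the modifier is "cedar".
Assembled: [[quarry [forest salt]] [stag [cedar loom]]].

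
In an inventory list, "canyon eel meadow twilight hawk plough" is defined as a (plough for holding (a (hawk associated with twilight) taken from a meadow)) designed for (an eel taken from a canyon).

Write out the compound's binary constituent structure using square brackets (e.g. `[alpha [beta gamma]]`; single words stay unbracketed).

Overall it is a kind of plough (specifically "meadow twilight hawk plough"); the modifier is "canyon eel".
Within "canyon eel", the head is "eel" and the modifier is "canyon".
Within "meadow twilight hawk plough", the head is "plough" and the modifier is "meadow twilight hawk".
Within "meadow twilight hawk", the head is "hawk" (specifically "twilight hawk") and the modifier is "meadow".
Within "twilight hawk", the head is "hawk" and the modifier is "twilight".
Putting it together: [[canyon eel] [[meadow [twilight hawk]] plough]].

[[canyon eel] [[meadow [twilight hawk]] plough]]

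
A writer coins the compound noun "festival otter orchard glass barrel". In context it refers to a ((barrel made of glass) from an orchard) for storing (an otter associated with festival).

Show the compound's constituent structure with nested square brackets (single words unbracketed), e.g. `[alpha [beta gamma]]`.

[[festival otter] [orchard [glass barrel]]]

The outermost head in the paraphrase is "barrel" (specifically "orchard glass barrel"), modified by "festival otter".
Within "festival otter", the head is "otter" and the modifier is "festival".
Within "orchard glass barrel", the head is "barrel" (specifically "glass barrel") and the modifier is "orchard".
Within "glass barrel", the head is "barrel" and the modifier is "glass".
Putting it together: [[festival otter] [orchard [glass barrel]]].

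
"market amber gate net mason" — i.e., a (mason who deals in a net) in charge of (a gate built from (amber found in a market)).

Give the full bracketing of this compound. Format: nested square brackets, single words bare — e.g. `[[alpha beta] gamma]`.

Overall it is a kind of mason (specifically "net mason"); the modifier is "market amber gate".
Within "market amber gate", the head is "gate" and the modifier is "market amber".
Within "market amber", the head is "amber" and the modifier is "market".
Within "net mason", the head is "mason" and the modifier is "net".
Putting it together: [[[market amber] gate] [net mason]].

[[[market amber] gate] [net mason]]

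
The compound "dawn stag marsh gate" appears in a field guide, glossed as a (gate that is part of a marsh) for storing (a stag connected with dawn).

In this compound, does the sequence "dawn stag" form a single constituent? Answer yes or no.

yes

The paraphrase groups the words so that "dawn stag" is one unit: it corresponds to a single parenthesized sub-phrase.
The full structure is [[dawn stag] [marsh gate]], in which [dawn stag] is a constituent.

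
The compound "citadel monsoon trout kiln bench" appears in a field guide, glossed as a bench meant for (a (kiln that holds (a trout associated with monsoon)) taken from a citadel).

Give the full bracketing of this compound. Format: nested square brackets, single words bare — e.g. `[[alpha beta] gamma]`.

Whole compound: head "bench", modifier "citadel monsoon trout kiln".
Within "citadel monsoon trout kiln", the head is "kiln" (specifically "monsoon trout kiln") and the modifier is "citadel".
Within "monsoon trout kiln", the head is "kiln" and the modifier is "monsoon trout".
Within "monsoon trout", the head is "trout" and the modifier is "monsoon".
So the structure is [[citadel [[monsoon trout] kiln]] bench].

[[citadel [[monsoon trout] kiln]] bench]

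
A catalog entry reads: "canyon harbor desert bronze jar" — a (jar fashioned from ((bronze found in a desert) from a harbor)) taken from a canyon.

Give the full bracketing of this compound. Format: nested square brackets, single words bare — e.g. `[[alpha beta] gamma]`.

At the top level: head "jar" (specifically "harbor desert bronze jar"); modifier "canyon".
Inside "harbor desert bronze jar": head "jar", modifier "harbor desert bronze".
Inside "harbor desert bronze": head "bronze" (specifically "desert bronze"), modifier "harbor".
Inside "desert bronze": head "bronze", modifier "desert".
Putting it together: [canyon [[harbor [desert bronze]] jar]].

[canyon [[harbor [desert bronze]] jar]]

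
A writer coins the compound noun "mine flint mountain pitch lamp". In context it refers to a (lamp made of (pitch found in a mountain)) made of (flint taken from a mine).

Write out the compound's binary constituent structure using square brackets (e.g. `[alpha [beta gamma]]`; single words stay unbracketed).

Whole compound: head "lamp" (specifically "mountain pitch lamp"), modifier "mine flint".
"mine flint" → head "flint", modifier "mine".
"mountain pitch lamp" → head "lamp", modifier "mountain pitch".
"mountain pitch" → head "pitch", modifier "mountain".
Putting it together: [[mine flint] [[mountain pitch] lamp]].

[[mine flint] [[mountain pitch] lamp]]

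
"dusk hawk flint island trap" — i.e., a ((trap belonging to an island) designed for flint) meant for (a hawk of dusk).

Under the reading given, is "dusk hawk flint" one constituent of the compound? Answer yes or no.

no

The top-level split is [dusk hawk] [flint island trap]; the full structure is [[dusk hawk] [flint [island trap]]].
"dusk hawk flint" straddles a constituent boundary, so it is not a single unit.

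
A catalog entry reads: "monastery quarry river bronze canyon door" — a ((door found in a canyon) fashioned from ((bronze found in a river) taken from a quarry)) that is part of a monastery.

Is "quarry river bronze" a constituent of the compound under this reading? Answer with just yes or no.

The paraphrase groups the words so that "quarry river bronze" is one unit: it corresponds to a single parenthesized sub-phrase.
The full structure is [monastery [[quarry [river bronze]] [canyon door]]], in which [quarry river bronze] is a constituent.

yes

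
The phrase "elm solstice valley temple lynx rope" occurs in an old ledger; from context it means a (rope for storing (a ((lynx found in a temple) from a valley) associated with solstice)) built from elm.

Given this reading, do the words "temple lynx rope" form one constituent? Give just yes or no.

The top-level split is [elm] [solstice valley temple lynx rope]; the full structure is [elm [[solstice [valley [temple lynx]]] rope]].
"temple lynx rope" straddles a constituent boundary, so it is not a single unit.

no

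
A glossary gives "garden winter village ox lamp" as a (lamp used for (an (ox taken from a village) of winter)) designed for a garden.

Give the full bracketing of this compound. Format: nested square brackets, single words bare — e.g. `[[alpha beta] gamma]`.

Whole compound: head "lamp" (specifically "winter village ox lamp"), modifier "garden".
"winter village ox lamp" → head "lamp", modifier "winter village ox".
"winter village ox" → head "ox" (specifically "village ox"), modifier "winter".
"village ox" → head "ox", modifier "village".
Assembled: [garden [[winter [village ox]] lamp]].

[garden [[winter [village ox]] lamp]]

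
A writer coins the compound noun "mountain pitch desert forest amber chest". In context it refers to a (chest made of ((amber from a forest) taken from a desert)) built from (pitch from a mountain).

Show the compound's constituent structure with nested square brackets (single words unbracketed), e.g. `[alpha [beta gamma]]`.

[[mountain pitch] [[desert [forest amber]] chest]]

At the top level: head "chest" (specifically "desert forest amber chest"); modifier "mountain pitch".
Within "mountain pitch", the head is "pitch" and the modifier is "mountain".
Within "desert forest amber chest", the head is "chest" and the modifier is "desert forest amber".
Within "desert forest amber", the head is "amber" (specifically "forest amber") and the modifier is "desert".
Within "forest amber", the head is "amber" and the modifier is "forest".
Assembled: [[mountain pitch] [[desert [forest amber]] chest]].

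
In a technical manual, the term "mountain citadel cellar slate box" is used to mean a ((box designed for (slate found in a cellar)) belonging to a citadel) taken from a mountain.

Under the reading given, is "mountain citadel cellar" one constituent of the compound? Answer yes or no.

The top-level split is [mountain] [citadel cellar slate box]; the full structure is [mountain [citadel [[cellar slate] box]]].
"mountain citadel cellar" straddles a constituent boundary, so it is not a single unit.

no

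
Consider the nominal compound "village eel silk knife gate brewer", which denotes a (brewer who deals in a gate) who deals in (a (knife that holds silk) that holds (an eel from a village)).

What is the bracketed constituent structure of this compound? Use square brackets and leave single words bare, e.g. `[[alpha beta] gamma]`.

At the top level: head "brewer" (specifically "gate brewer"); modifier "village eel silk knife".
Within "village eel silk knife", the head is "knife" (specifically "silk knife") and the modifier is "village eel".
Within "village eel", the head is "eel" and the modifier is "village".
Within "silk knife", the head is "knife" and the modifier is "silk".
Within "gate brewer", the head is "brewer" and the modifier is "gate".
Assembled: [[[village eel] [silk knife]] [gate brewer]].

[[[village eel] [silk knife]] [gate brewer]]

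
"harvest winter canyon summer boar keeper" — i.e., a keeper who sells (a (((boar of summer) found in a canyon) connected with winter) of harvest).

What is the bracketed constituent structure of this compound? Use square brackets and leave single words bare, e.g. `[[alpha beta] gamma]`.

The outermost head in the paraphrase is "keeper", modified by "harvest winter canyon summer boar".
Within "harvest winter canyon summer boar", the head is "boar" (specifically "winter canyon summer boar") and the modifier is "harvest".
Within "winter canyon summer boar", the head is "boar" (specifically "canyon summer boar") and the modifier is "winter".
Within "canyon summer boar", the head is "boar" (specifically "summer boar") and the modifier is "canyon".
Within "summer boar", the head is "boar" and the modifier is "summer".
So the structure is [[harvest [winter [canyon [summer boar]]]] keeper].

[[harvest [winter [canyon [summer boar]]]] keeper]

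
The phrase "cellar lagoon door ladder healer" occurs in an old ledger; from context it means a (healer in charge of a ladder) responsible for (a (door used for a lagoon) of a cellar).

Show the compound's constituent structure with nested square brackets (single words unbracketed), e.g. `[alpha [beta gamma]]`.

The outermost head in the paraphrase is "healer" (specifically "ladder healer"), modified by "cellar lagoon door".
Inside "cellar lagoon door": head "door" (specifically "lagoon door"), modifier "cellar".
Inside "lagoon door": head "door", modifier "lagoon".
Inside "ladder healer": head "healer", modifier "ladder".
Assembled: [[cellar [lagoon door]] [ladder healer]].

[[cellar [lagoon door]] [ladder healer]]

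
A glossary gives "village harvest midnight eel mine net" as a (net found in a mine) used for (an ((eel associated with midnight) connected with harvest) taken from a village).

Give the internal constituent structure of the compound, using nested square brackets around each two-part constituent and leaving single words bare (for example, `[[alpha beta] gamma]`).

[[village [harvest [midnight eel]]] [mine net]]

Overall it is a kind of net (specifically "mine net"); the modifier is "village harvest midnight eel".
"village harvest midnight eel" → head "eel" (specifically "harvest midnight eel"), modifier "village".
"harvest midnight eel" → head "eel" (specifically "midnight eel"), modifier "harvest".
"midnight eel" → head "eel", modifier "midnight".
"mine net" → head "net", modifier "mine".
So the structure is [[village [harvest [midnight eel]]] [mine net]].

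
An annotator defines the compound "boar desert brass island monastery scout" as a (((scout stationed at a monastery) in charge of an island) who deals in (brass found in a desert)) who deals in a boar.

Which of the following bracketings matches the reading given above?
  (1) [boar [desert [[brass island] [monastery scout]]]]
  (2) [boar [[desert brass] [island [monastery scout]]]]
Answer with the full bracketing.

The paraphrase's head is the "scout" part ("desert brass island monastery scout"); its modifier is "boar".
That top-level split, carried through the inner groups, gives [boar [[desert brass] [island [monastery scout]]]].

[boar [[desert brass] [island [monastery scout]]]]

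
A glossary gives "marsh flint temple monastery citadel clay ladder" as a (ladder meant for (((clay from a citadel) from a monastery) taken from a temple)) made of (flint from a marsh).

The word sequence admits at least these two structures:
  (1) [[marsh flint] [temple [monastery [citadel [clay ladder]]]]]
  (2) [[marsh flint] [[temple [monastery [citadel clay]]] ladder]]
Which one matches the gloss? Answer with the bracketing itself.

The paraphrase's head is the "ladder" part ("temple monastery citadel clay ladder"); its modifier is "marsh flint".
That top-level split, carried through the inner groups, gives [[marsh flint] [[temple [monastery [citadel clay]]] ladder]].

[[marsh flint] [[temple [monastery [citadel clay]]] ladder]]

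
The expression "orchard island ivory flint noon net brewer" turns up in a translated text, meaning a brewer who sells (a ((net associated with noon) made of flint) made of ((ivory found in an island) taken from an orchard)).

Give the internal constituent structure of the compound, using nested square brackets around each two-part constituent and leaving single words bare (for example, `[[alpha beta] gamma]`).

Whole compound: head "brewer", modifier "orchard island ivory flint noon net".
Inside "orchard island ivory flint noon net": head "net" (specifically "flint noon net"), modifier "orchard island ivory".
Inside "orchard island ivory": head "ivory" (specifically "island ivory"), modifier "orchard".
Inside "island ivory": head "ivory", modifier "island".
Inside "flint noon net": head "net" (specifically "noon net"), modifier "flint".
Inside "noon net": head "net", modifier "noon".
Putting it together: [[[orchard [island ivory]] [flint [noon net]]] brewer].

[[[orchard [island ivory]] [flint [noon net]]] brewer]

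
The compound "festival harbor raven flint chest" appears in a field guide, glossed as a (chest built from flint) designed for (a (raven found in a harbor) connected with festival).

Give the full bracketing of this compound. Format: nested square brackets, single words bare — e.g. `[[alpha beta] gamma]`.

At the top level: head "chest" (specifically "flint chest"); modifier "festival harbor raven".
Inside "festival harbor raven": head "raven" (specifically "harbor raven"), modifier "festival".
Inside "harbor raven": head "raven", modifier "harbor".
Inside "flint chest": head "chest", modifier "flint".
Assembled: [[festival [harbor raven]] [flint chest]].

[[festival [harbor raven]] [flint chest]]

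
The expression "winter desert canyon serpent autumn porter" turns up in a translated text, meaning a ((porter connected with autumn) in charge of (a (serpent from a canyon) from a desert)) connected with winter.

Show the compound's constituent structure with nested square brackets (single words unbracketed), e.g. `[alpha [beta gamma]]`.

Overall it is a kind of porter (specifically "desert canyon serpent autumn porter"); the modifier is "winter".
Inside "desert canyon serpent autumn porter": head "porter" (specifically "autumn porter"), modifier "desert canyon serpent".
Inside "desert canyon serpent": head "serpent" (specifically "canyon serpent"), modifier "desert".
Inside "canyon serpent": head "serpent", modifier "canyon".
Inside "autumn porter": head "porter", modifier "autumn".
So the structure is [winter [[desert [canyon serpent]] [autumn porter]]].

[winter [[desert [canyon serpent]] [autumn porter]]]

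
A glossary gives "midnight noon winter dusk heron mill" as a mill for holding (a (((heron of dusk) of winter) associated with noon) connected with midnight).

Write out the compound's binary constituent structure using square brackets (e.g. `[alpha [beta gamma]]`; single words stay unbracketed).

[[midnight [noon [winter [dusk heron]]]] mill]

The outermost head in the paraphrase is "mill", modified by "midnight noon winter dusk heron".
Inside "midnight noon winter dusk heron": head "heron" (specifically "noon winter dusk heron"), modifier "midnight".
Inside "noon winter dusk heron": head "heron" (specifically "winter dusk heron"), modifier "noon".
Inside "winter dusk heron": head "heron" (specifically "dusk heron"), modifier "winter".
Inside "dusk heron": head "heron", modifier "dusk".
Assembled: [[midnight [noon [winter [dusk heron]]]] mill].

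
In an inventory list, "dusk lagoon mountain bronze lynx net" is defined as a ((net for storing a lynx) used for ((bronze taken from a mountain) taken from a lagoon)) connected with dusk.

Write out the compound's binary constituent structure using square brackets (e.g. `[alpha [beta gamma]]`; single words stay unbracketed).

Whole compound: head "net" (specifically "lagoon mountain bronze lynx net"), modifier "dusk".
Within "lagoon mountain bronze lynx net", the head is "net" (specifically "lynx net") and the modifier is "lagoon mountain bronze".
Within "lagoon mountain bronze", the head is "bronze" (specifically "mountain bronze") and the modifier is "lagoon".
Within "mountain bronze", the head is "bronze" and the modifier is "mountain".
Within "lynx net", the head is "net" and the modifier is "lynx".
So the structure is [dusk [[lagoon [mountain bronze]] [lynx net]]].

[dusk [[lagoon [mountain bronze]] [lynx net]]]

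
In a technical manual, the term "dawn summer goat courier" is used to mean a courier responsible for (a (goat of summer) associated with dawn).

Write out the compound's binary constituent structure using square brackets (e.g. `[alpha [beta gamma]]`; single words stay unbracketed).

[[dawn [summer goat]] courier]

Whole compound: head "courier", modifier "dawn summer goat".
Inside "dawn summer goat": head "goat" (specifically "summer goat"), modifier "dawn".
Inside "summer goat": head "goat", modifier "summer".
Assembled: [[dawn [summer goat]] courier].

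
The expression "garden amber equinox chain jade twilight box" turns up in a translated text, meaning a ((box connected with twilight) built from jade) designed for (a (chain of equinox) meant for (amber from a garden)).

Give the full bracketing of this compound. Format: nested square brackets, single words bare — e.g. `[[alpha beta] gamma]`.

The outermost head in the paraphrase is "box" (specifically "jade twilight box"), modified by "garden amber equinox chain".
Within "garden amber equinox chain", the head is "chain" (specifically "equinox chain") and the modifier is "garden amber".
Within "garden amber", the head is "amber" and the modifier is "garden".
Within "equinox chain", the head is "chain" and the modifier is "equinox".
Within "jade twilight box", the head is "box" (specifically "twilight box") and the modifier is "jade".
Within "twilight box", the head is "box" and the modifier is "twilight".
Putting it together: [[[garden amber] [equinox chain]] [jade [twilight box]]].

[[[garden amber] [equinox chain]] [jade [twilight box]]]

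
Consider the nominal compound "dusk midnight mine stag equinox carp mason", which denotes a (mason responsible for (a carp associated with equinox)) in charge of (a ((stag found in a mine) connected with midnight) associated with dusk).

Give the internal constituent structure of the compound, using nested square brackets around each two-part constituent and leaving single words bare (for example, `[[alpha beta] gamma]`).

Whole compound: head "mason" (specifically "equinox carp mason"), modifier "dusk midnight mine stag".
Within "dusk midnight mine stag", the head is "stag" (specifically "midnight mine stag") and the modifier is "dusk".
Within "midnight mine stag", the head is "stag" (specifically "mine stag") and the modifier is "midnight".
Within "mine stag", the head is "stag" and the modifier is "mine".
Within "equinox carp mason", the head is "mason" and the modifier is "equinox carp".
Within "equinox carp", the head is "carp" and the modifier is "equinox".
Putting it together: [[dusk [midnight [mine stag]]] [[equinox carp] mason]].

[[dusk [midnight [mine stag]]] [[equinox carp] mason]]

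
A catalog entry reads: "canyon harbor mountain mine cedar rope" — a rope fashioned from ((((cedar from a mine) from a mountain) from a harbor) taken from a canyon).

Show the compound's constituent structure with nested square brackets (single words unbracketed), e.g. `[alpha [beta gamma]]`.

[[canyon [harbor [mountain [mine cedar]]]] rope]

Whole compound: head "rope", modifier "canyon harbor mountain mine cedar".
"canyon harbor mountain mine cedar" → head "cedar" (specifically "harbor mountain mine cedar"), modifier "canyon".
"harbor mountain mine cedar" → head "cedar" (specifically "mountain mine cedar"), modifier "harbor".
"mountain mine cedar" → head "cedar" (specifically "mine cedar"), modifier "mountain".
"mine cedar" → head "cedar", modifier "mine".
So the structure is [[canyon [harbor [mountain [mine cedar]]]] rope].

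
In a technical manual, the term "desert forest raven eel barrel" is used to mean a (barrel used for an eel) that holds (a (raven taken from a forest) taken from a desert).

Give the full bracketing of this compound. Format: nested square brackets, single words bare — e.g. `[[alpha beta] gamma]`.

Overall it is a kind of barrel (specifically "eel barrel"); the modifier is "desert forest raven".
Within "desert forest raven", the head is "raven" (specifically "forest raven") and the modifier is "desert".
Within "forest raven", the head is "raven" and the modifier is "forest".
Within "eel barrel", the head is "barrel" and the modifier is "eel".
Assembled: [[desert [forest raven]] [eel barrel]].

[[desert [forest raven]] [eel barrel]]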